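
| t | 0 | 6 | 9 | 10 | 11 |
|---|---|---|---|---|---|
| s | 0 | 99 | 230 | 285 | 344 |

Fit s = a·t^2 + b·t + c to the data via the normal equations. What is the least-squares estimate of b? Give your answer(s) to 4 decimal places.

b = -1.0301

Entries of MᵀM: Σt^2·t^2 = 32498, Σt^2·t = 3276, Σt^2 = 338, Σt·t = 338, Σt = 36, Σ1 = 5.
Moment sums: Σt^2·s = 92318, Σt·s = 9298, Σs = 958.
MᵀM·[a, b, c]ᵀ = Mᵀs becomes [[32498, 3276, 338]; [3276, 338, 36]; [338, 36, 5]]·[a, b, c]ᵀ = [92318, 9298, 958]ᵀ.
Row-reducing yields a = 186763/63399, b = -21769/21133, c = -7720/63399.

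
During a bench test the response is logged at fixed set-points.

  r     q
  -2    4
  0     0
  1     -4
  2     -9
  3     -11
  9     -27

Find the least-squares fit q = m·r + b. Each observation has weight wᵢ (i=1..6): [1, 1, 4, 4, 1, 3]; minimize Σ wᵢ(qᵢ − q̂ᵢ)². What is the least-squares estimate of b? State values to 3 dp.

AᵀWA·[m, b]ᵀ = AᵀWq reads: 276·m + 40·b = -858;  40·m + 14·b = -140.
Δ = 276·14 − 40² = 2264.
m = ((-858)·14 − 40·(-140))/2264 = -1603/566; b = (276·(-140) − 40·(-858))/2264 = -540/283.

b = -1.908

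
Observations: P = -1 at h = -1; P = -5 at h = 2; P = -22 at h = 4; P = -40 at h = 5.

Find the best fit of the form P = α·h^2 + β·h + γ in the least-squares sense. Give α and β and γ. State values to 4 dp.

AᵀA·[α, β, γ]ᵀ = AᵀP reads: 898·α + 196·β + 46·γ = -1373;  196·α + 46·β + 10·γ = -297;  46·α + 10·β + 4·γ = -68.
Inverting the 3×3 Gram matrix, [α, β, γ]ᵀ = [-59/33, 28/33, 95/66]ᵀ.

α = -1.7879, β = 0.8485, γ = 1.4394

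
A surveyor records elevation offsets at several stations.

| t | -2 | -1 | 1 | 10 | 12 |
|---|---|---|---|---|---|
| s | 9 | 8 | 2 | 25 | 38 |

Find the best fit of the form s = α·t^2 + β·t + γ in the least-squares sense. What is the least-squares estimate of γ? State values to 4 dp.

γ = 4.3070

From the data, Σt^2·t^2 = 30754, Σt^2·t = 2720, Σt^2 = 250, Σt·t = 250, Σt = 20, Σ1 = 5.
Moment sums: Σt^2·s = 8018, Σt·s = 682, Σs = 82.
Normal equations: [[30754, 2720, 250]; [2720, 250, 20]; [250, 20, 5]]·[α, β, γ]ᵀ = [8018, 682, 82]ᵀ.
Row-reducing yields α = 953/2413, β = -23087/12065, γ = 51964/12065.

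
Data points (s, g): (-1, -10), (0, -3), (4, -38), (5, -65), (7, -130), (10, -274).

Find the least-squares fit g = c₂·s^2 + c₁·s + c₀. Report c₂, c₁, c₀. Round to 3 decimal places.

Sums needed: Σs^2·s^2 = 13283, Σs^2·s = 1531, Σs^2 = 191, Σs·s = 191, Σs = 25, Σ1 = 6.
And Σs^2·g = -36013, Σs·g = -4117, Σg = -520.
Normal equations: [[13283, 1531, 191]; [1531, 191, 25]; [191, 25, 6]]·[c₂, c₁, c₀]ᵀ = [-36013, -4117, -520]ᵀ.
Inverting the 3×3 Gram matrix, [c₂, c₁, c₀]ᵀ = [-767783/254928, 774517/254928, -146637/42488]ᵀ.

c₂ = -3.012, c₁ = 3.038, c₀ = -3.451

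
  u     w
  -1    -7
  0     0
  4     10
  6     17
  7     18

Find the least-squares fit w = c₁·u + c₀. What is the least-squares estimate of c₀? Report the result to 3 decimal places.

From the data, Σu·u = 102, Σu = 16, Σ1 = 5.
And Σu·w = 275, Σw = 38.
AᵀA·[c₁, c₀]ᵀ = Aᵀw becomes [[102, 16]; [16, 5]]·[c₁, c₀]ᵀ = [275, 38]ᵀ.
Determinant 102·5 − 16² = 254.
c₁ = (275·5 − 16·38)/254 = 767/254; c₀ = (102·38 − 16·275)/254 = -262/127.

c₀ = -2.063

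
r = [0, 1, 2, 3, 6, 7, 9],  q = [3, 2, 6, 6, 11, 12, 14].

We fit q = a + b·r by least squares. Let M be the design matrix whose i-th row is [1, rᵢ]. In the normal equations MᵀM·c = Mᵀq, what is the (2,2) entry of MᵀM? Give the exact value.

Row 2 ↔ basis r, column 2 ↔ basis r, so (MᵀM)_{2,2} = Σᵢ (r)·(r) = (0)·(0) + (1)·(1) + (2)·(2) + (3)·(3) + (6)·(6) + (7)·(7) + (9)·(9) = 180.

180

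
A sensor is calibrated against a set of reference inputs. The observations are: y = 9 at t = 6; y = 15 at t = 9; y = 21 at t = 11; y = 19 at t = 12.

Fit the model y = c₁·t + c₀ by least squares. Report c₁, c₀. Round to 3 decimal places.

Forming XᵀX = [[382, 38]; [38, 4]] and Xᵀy = [648, 64]ᵀ gives XᵀX·[c₁, c₀]ᵀ = Xᵀy.
Δ = 382·4 − 38² = 84.
c₁ = (648·4 − 38·64)/84 = 40/21; c₀ = (382·64 − 38·648)/84 = -44/21.

c₁ = 1.905, c₀ = -2.095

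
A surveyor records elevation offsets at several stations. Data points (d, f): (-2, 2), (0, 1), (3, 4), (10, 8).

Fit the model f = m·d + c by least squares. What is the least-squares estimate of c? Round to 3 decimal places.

Normal-equation sums: Σd·d = 113, Σd = 11, Σ1 = 4.
And Σd·f = 88, Σf = 15.
AᵀA·[m, c]ᵀ = Aᵀf becomes [[113, 11]; [11, 4]]·[m, c]ᵀ = [88, 15]ᵀ.
Eliminating c: 4·(row 1) − 11·(row 2) gives 331·m = 4·88 − 11·15 = 187, so m = 187/331.
Then c = (15 − 11·(187/331))/4 = 727/331.

c = 2.196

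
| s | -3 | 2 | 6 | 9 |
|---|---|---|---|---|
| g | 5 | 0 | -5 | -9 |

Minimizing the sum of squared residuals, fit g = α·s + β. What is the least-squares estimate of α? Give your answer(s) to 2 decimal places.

α = -1.17

From the data, Σs·s = 130, Σs = 14, Σ1 = 4.
Moment sums: Σs·g = -126, Σg = -9.
Normal equations: [[130, 14]; [14, 4]]·[α, β]ᵀ = [-126, -9]ᵀ.
Eliminating β: 4·(row 1) − 14·(row 2) gives 324·α = 4·(-126) − 14·(-9) = -378, so α = -7/6.
Then β = ((-9) − 14·(-7/6))/4 = 11/6.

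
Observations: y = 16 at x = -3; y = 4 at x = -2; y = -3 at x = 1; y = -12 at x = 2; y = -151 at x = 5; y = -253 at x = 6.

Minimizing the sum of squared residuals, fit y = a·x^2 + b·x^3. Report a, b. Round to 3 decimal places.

a = -1.133, b = -0.982

MᵀM·[a, b]ᵀ = Mᵀy reads: 2035·a + 10659·b = -12774;  10659·a + 63139·b = -74086.
Δ = 2035·63139 − 10659² = 14873584.
a = ((-12774)·63139 − 10659·(-74086))/14873584 = -1053432/929599; b = (2035·(-74086) − 10659·(-12774))/14873584 = -82994/84509.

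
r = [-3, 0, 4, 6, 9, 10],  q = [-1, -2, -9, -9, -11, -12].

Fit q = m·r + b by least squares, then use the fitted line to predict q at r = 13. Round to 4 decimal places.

q̂ = -15.0619

Compute the Gram sums: Σr·r = 242, Σr = 26, Σ1 = 6.
Moment sums: Σr·q = -306, Σq = -44.
AᵀA·[m, b]ᵀ = Aᵀq becomes [[242, 26]; [26, 6]]·[m, b]ᵀ = [-306, -44]ᵀ.
Determinant 242·6 − 26² = 776.
m = ((-306)·6 − 26·(-44))/776 = -173/194; b = (242·(-44) − 26·(-306))/776 = -673/194.
At r = 13: q̂ = (-173/194)·(13) + (-673/194)·(1) = -1461/97.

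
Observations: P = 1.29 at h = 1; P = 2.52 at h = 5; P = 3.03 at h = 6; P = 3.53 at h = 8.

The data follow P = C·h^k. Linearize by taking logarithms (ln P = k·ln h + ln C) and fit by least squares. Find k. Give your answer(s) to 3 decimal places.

Taking logs, ln P = k·ln h + ln C, so regress ln P on ln h.
Σln h = 5.4806, Σ(ln h)² = 10.1248, Σln P = 3.5488, Σln h·ln P = 6.0966.
Equations: 10.1248·k + 5.4806·ln C = 6.0966;  5.4806·k + 4·ln C = 3.5488.
Δ = 10.1248·4 − (5.4806)² = 10.4617; k = (6.0966·4 − 5.4806·3.5488)/10.4617 = 0.47191, ln C = (10.1248·3.5488 − 5.4806·6.0966)/10.4617 = 0.24060.

k = 0.472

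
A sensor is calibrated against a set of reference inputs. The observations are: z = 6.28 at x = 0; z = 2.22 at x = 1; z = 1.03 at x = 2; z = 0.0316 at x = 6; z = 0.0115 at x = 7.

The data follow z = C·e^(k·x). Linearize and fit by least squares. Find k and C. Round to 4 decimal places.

Linearized form: ln z = k·x + ln C. From the 5 transformed points,
AᵀA = [[90.0000, 16.0000]; [16.0000, 5]], rhs = [-51.1288, -5.2556]ᵀ  (here Σx = 16.0000, Σ(x)² = 90.0000, Σln z = -5.2556, Σx·ln z = -51.1288).
Δ = 90.0000·5 − (16.0000)² = 194.0000; k = (-51.1288·5 − 16.0000·-5.2556)/194.0000 = -0.88430, ln C = (90.0000·-5.2556 − 16.0000·-51.1288)/194.0000 = 1.77866, so C = exp(1.77866) = 5.92191.

k = -0.8843, C = 5.9219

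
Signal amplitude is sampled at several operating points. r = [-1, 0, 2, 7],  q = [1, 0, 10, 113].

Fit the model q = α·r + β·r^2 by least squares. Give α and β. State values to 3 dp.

Entries of AᵀA: Σr·r = 54, Σr·r^2 = 350, Σr^2·r^2 = 2418.
For Aᵀq: Σr·q = 810, Σr^2·q = 5578.
det = 54·2418 − 350² = 8072.
α = (810·2418 − 350·5578)/8072 = 785/1009; β = (54·5578 − 350·810)/8072 = 2214/1009.

α = 0.778, β = 2.194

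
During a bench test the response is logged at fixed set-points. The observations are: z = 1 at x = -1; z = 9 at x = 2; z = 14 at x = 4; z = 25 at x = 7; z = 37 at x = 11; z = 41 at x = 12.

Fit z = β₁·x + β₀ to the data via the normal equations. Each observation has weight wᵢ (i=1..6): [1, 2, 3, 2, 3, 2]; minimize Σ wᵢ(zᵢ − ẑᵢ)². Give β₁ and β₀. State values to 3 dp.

β₁ = 3.151, β₀ = 2.543

The normal equations are: 806·β₁ + 86·β₀ = 2758;  86·β₁ + 13·β₀ = 304.
(Σwᵢ·x·x = 806, Σwᵢ·x = 86, Σwᵢ·1 = 13, Σwᵢ·x·z = 2758, Σwᵢ·z = 304.)
Eliminating β₀: 13·(row 1) − 86·(row 2) gives 3082·β₁ = 13·2758 − 86·304 = 9710, so β₁ = 4855/1541.
Then β₀ = (304 − 86·(4855/1541))/13 = 3918/1541.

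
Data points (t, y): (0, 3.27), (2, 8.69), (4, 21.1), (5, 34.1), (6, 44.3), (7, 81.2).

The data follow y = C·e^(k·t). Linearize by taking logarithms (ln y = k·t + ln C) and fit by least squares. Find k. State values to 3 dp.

k = 0.448

Linearized form: ln y = k·t + ln C. From the 6 transformed points,
Σt = 24.0000, Σ(t)² = 130.0000, Σln y = 18.1134, Σt·ln y = 87.6922.
Equations: 130.0000·k + 24.0000·ln C = 87.6922;  24.0000·k + 6·ln C = 18.1134.
Δ = 130.0000·6 − (24.0000)² = 204.0000; k = (87.6922·6 − 24.0000·18.1134)/204.0000 = 0.44819, ln C = (130.0000·18.1134 − 24.0000·87.6922)/204.0000 = 1.22614.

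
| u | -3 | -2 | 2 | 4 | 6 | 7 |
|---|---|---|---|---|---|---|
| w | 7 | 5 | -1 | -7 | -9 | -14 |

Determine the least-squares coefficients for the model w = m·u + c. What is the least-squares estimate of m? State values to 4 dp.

Sums needed: Σu·u = 118, Σu = 14, Σ1 = 6.
Moment sums: Σu·w = -213, Σw = -19.
Determinant 118·6 − 14² = 512.
m = ((-213)·6 − 14·(-19))/512 = -253/128; c = (118·(-19) − 14·(-213))/512 = 185/128.

m = -1.9766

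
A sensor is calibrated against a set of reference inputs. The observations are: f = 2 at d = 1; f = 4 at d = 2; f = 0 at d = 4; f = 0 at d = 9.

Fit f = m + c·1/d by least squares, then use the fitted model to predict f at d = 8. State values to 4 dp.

MᵀM·[m, c]ᵀ = Mᵀf reads: 4·m + (67/36)·c = 6;  (67/36)·m + (1717/1296)·c = 4.
Eliminating c: (1717/1296)·(row 1) − (67/36)·(row 2) gives (793/432)·m = (1717/1296)·6 − (67/36)·4 = 109/216, so m = 218/793.
Then c = (4 − (67/36)·(218/793))/(1717/1296) = 2088/793.
At d = 8: f̂ = (218/793)·(1) + (2088/793)·(1/8) = 479/793.

f̂ = 0.6040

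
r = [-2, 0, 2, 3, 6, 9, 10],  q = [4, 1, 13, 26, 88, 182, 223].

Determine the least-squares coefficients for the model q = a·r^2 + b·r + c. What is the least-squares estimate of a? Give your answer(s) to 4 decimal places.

a = 1.9672

The normal system AᵀA·[a, b, c]ᵀ = Aᵀq is [[17970, 1972, 234]; [1972, 234, 28]; [234, 28, 7]]·[a, b, c]ᵀ = [40512, 4492, 537]ᵀ.
Inverting the 3×3 Gram matrix, [a, b, c]ᵀ = [567071/288269, 723090/288269, 265617/288269]ᵀ.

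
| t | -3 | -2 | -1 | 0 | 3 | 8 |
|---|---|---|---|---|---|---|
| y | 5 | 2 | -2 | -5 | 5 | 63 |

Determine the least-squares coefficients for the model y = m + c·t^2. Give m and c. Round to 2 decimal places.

m = -3.78, c = 1.04

Forming AᵀA = [[6, 87]; [87, 4275]] and Aᵀy = [68, 4128]ᵀ gives AᵀA·[m, c]ᵀ = Aᵀy.
det = 6·4275 − 87² = 18081.
m = (68·4275 − 87·4128)/18081 = -7604/2009; c = (6·4128 − 87·68)/18081 = 6284/6027.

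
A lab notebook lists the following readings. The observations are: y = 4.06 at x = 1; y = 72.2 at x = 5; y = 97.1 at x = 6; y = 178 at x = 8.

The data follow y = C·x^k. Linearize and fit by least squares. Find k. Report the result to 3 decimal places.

With ln yᵢ as the transformed response and ln xᵢ as the regressor:
AᵀA = [[10.1248, 5.4806]; [5.4806, 4]], rhs = [25.8613, 15.4381]ᵀ  (here Σln x = 5.4806, Σ(ln x)² = 10.1248, Σln y = 15.4381, Σln x·ln y = 25.8613).
Solving (det = 10.4617): k = 1.80033, ln C = 1.39280.

k = 1.800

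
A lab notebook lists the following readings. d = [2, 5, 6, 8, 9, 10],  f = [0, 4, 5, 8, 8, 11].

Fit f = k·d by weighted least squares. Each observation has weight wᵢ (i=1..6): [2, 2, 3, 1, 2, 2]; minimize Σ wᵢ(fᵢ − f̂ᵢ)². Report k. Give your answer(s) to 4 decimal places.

k = 0.9426

Entries of AᵀWA: Σwᵢ·d·d = 592.
For AᵀWf: Σwᵢ·d·f = 558.
Normal equations: [[592]]·[k]ᵀ = [558]ᵀ.
Hence k = 558 / 592 ≈ 0.942568.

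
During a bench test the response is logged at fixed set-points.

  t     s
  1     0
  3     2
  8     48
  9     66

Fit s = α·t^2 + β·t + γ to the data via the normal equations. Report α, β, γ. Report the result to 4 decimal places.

α = 1.2431, β = -4.2660, γ = 3.2279

From the data, Σt^2·t^2 = 10739, Σt^2·t = 1269, Σt^2 = 155, Σt·t = 155, Σt = 21, Σ1 = 4.
Moment sums: Σt^2·s = 8436, Σt·s = 984, Σs = 116.
Normal equations: [[10739, 1269, 155]; [1269, 155, 21]; [155, 21, 4]]·[α, β, γ]ᵀ = [8436, 984, 116]ᵀ.
Solving the 3×3 system (Gaussian elimination) gives α = 5641/4538, β = -19359/4538, γ = 7324/2269.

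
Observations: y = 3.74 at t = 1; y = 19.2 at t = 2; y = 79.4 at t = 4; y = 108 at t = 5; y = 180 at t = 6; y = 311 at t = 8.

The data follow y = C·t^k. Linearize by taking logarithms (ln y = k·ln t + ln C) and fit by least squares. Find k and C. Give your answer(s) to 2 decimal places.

Taking logs, ln y = k·ln t + ln C, so regress ln y on ln t.
XᵀX = [[12.5270, 7.5601]; [7.5601, 6]], rhs = [36.8882, 24.2634]ᵀ  (here Σln t = 7.5601, Σ(ln t)² = 12.5270, Σln y = 24.2634, Σln t·ln y = 36.8882).
Δ = 12.5270·6 − (7.5601)² = 18.0074; k = (36.8882·6 − 7.5601·24.2634)/18.0074 = 2.10448, ln C = (12.5270·24.2634 − 7.5601·36.8882)/18.0074 = 1.39222, so C = exp(1.39222) = 4.02376.

k = 2.10, C = 4.02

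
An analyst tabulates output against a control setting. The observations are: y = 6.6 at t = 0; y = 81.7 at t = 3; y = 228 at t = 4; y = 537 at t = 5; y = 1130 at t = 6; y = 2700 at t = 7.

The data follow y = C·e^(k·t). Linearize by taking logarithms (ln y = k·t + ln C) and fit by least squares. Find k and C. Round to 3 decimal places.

k = 0.863, C = 6.644

Let Y = ln y. Fitting Y = k·t + ln C by least squares:
AᵀA = [[135.0000, 25.0000]; [25.0000, 6]], rhs = [163.8434, 32.9364]ᵀ  (here Σt = 25.0000, Σ(t)² = 135.0000, Σln y = 32.9364, Σt·ln y = 163.8434).
Δ = 135.0000·6 − (25.0000)² = 185.0000; k = (163.8434·6 − 25.0000·32.9364)/185.0000 = 0.86297, ln C = (135.0000·32.9364 − 25.0000·163.8434)/185.0000 = 1.89370, so C = exp(1.89370) = 6.64392.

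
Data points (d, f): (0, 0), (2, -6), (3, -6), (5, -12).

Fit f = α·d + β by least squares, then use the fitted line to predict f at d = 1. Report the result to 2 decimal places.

f̂ = -2.54

Compute the Gram sums: Σd·d = 38, Σd = 10, Σ1 = 4.
Right-hand side: Σd·f = -90, Σf = -24.
Normal equations: [[38, 10]; [10, 4]]·[α, β]ᵀ = [-90, -24]ᵀ.
Eliminating β: 4·(row 1) − 10·(row 2) gives 52·α = 4·(-90) − 10·(-24) = -120, so α = -30/13.
Then β = ((-24) − 10·(-30/13))/4 = -3/13.
At d = 1: f̂ = (-30/13)·(1) + (-3/13)·(1) = -33/13.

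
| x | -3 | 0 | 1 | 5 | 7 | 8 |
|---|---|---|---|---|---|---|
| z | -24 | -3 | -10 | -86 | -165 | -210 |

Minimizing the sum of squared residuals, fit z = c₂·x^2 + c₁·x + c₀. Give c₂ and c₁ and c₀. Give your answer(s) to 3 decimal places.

c₂ = -2.982, c₁ = -2.002, c₀ = -3.438

Sums needed: Σx^2·x^2 = 7204, Σx^2·x = 954, Σx^2 = 148, Σx·x = 148, Σx = 18, Σ1 = 6.
Right-hand side: Σx^2·z = -23901, Σx·z = -3203, Σz = -498.
Solving the 3×3 system (Gaussian elimination) gives c₂ = -165306/55435, c₁ = -44393/22174, c₀ = -381219/110870.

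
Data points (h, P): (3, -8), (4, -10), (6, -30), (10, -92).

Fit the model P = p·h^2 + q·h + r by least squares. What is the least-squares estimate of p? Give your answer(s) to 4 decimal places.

p = -1.1989

Forming AᵀA = [[11633, 1307, 161]; [1307, 161, 23]; [161, 23, 4]] and AᵀP = [-10512, -1164, -140]ᵀ gives AᵀA·[p, q, r]ᵀ = AᵀP.
Row-reducing yields p = -223/186, q = 3173/930, r = -986/155.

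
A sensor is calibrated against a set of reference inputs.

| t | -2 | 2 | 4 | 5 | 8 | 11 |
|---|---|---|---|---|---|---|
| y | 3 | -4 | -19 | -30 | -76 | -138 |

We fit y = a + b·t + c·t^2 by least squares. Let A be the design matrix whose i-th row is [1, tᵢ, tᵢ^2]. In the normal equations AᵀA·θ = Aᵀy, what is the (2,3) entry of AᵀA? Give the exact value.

Row 2 ↔ basis t, column 3 ↔ basis t^2, so (AᵀA)_{2,3} = Σᵢ (t)·(t^2) = (-2)·(4) + (2)·(4) + (4)·(16) + (5)·(25) + (8)·(64) + (11)·(121) = 2032.

2032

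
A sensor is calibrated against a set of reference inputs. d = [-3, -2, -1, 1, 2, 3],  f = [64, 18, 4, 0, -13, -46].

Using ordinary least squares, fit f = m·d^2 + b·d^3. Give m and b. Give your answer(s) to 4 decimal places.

m = 0.9490, b = -2.0290

Entries of MᵀM: Σd^2·d^2 = 196, Σd^2·d^3 = 0, Σd^3·d^3 = 1588.
And Σd^2·f = 186, Σd^3·f = -3222.
So MᵀM·[m, b]ᵀ = Mᵀf: [[196, 0]; [0, 1588]]·[m, b]ᵀ = [186, -3222]ᵀ.
Eliminating b: 1588·(row 1) − 0·(row 2) gives 311248·m = 1588·186 − 0·(-3222) = 295368, so m = 93/98.
Then b = ((-3222) − 0·(93/98))/1588 = -1611/794.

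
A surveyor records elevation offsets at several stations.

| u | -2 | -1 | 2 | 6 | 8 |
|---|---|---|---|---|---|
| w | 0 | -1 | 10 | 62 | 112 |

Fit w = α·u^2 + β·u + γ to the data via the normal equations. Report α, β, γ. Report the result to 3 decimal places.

α = 1.511, β = 1.903, γ = -1.278

Entries of MᵀM: Σu^2·u^2 = 5425, Σu^2·u = 727, Σu^2 = 109, Σu·u = 109, Σu = 13, Σ1 = 5.
Moment sums: Σu^2·w = 9439, Σu·w = 1289, Σw = 183.
Inverting the 3×3 Gram matrix, [α, β, γ]ᵀ = [61343/40611, 77302/40611, -17300/13537]ᵀ.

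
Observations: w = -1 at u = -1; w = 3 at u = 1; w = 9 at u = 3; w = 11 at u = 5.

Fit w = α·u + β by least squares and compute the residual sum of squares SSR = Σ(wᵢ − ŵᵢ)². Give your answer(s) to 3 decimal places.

SSR = 2.800

With design matrix X, XᵀX = [[36, 8]; [8, 4]] and Xᵀw = [86, 22]ᵀ.
Determinant 36·4 − 8² = 80.
α = (86·4 − 8·22)/80 = 21/10; β = (36·22 − 8·86)/80 = 13/10.
Residuals: -1/5, -2/5, 7/5, -4/5; SSR = 14/5.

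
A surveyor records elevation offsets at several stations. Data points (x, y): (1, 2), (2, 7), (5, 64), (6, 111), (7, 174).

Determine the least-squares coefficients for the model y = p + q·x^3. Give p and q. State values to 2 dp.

Forming MᵀM = [[5, 693]; [693, 179995]] and Mᵀy = [358, 91716]ᵀ gives MᵀM·[p, q]ᵀ = Mᵀy.
Eliminating q: 179995·(row 1) − 693·(row 2) gives 419726·p = 179995·358 − 693·91716 = 879022, so p = 439511/209863.
Then q = (91716 − 693·(439511/209863))/179995 = 105243/209863.

p = 2.09, q = 0.50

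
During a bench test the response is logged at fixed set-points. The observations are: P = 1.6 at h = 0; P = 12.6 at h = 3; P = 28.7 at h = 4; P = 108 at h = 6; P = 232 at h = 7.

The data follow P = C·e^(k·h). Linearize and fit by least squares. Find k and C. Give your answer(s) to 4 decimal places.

k = 0.7097, C = 1.5827

Taking logs, ln P = k·h + ln C, so regress ln P on h.
Σh = 20.0000, Σ(h)² = 110.0000, Σln P = 16.4895, Σh·ln P = 87.2486.
Equations: 110.0000·k + 20.0000·ln C = 87.2486;  20.0000·k + 5·ln C = 16.4895.
Solving (det = 150.0000): k = 0.70969, ln C = 0.45912, so C = exp(0.45912) = 1.58269.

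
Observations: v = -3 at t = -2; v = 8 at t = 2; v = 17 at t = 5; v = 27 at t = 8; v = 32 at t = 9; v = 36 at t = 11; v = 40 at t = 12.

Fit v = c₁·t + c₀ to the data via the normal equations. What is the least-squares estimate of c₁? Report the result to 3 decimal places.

Sums needed: Σt·t = 443, Σt = 45, Σ1 = 7.
For Xᵀv: Σt·v = 1487, Σv = 157.
XᵀX·[c₁, c₀]ᵀ = Xᵀv becomes [[443, 45]; [45, 7]]·[c₁, c₀]ᵀ = [1487, 157]ᵀ.
Determinant 443·7 − 45² = 1076.
c₁ = (1487·7 − 45·157)/1076 = 836/269; c₀ = (443·157 − 45·1487)/1076 = 659/269.

c₁ = 3.108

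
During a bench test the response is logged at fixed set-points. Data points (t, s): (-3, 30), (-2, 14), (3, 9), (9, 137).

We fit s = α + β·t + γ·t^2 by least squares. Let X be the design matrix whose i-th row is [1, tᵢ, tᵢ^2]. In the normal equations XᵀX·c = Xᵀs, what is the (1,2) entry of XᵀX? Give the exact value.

7

Row 1 ↔ basis 1, column 2 ↔ basis t, so (XᵀX)_{1,2} = Σᵢ t = (1)·(-3) + (1)·(-2) + (1)·(3) + (1)·(9) = 7.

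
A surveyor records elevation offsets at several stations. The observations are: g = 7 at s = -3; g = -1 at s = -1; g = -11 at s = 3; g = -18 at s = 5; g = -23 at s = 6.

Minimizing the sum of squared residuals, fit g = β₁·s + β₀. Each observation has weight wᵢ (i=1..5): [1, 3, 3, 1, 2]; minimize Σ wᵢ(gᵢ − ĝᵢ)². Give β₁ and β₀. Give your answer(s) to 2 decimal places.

MᵀWM·[β₁, β₀]ᵀ = MᵀWg reads: 136·β₁ + 20·β₀ = -483;  20·β₁ + 10·β₀ = -93.
Δ = 136·10 − 20² = 960.
β₁ = ((-483)·10 − 20·(-93))/960 = -99/32; β₀ = (136·(-93) − 20·(-483))/960 = -249/80.

β₁ = -3.09, β₀ = -3.11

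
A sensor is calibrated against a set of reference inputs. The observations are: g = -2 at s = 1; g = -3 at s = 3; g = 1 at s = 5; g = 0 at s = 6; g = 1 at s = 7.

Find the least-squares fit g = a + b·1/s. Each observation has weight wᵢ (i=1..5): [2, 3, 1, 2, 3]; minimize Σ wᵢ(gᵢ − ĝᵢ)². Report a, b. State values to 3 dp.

Normal-equation sums: Σwᵢ·1 = 11, Σwᵢ·1/s = 416/105, Σwᵢ·1/s·1/s = 54907/22050.
Right-hand side: Σwᵢ·g = -9, Σwᵢ·1/s·g = -223/35.
AᵀWA·[a, b]ᵀ = AᵀWg becomes [[11, 416/105]; [416/105, 54907/22050]]·[a, b]ᵀ = [-9, -223/35]ᵀ.
Δ = 11·(54907/22050) − (416/105)² = 17191/1470.
a = ((-9)·(54907/22050) − (416/105)·(-223/35))/(17191/1470) = 4163/17191; b = (11·(-223/35) − (416/105)·(-9))/(17191/1470) = -50610/17191.

a = 0.242, b = -2.944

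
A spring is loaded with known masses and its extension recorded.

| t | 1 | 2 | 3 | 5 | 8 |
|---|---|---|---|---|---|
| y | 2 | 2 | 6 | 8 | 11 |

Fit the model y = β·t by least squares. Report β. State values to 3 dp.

Normal-equation sums: Σt·t = 103.
And Σt·y = 152.
So XᵀX·[β]ᵀ = Xᵀy: [[103]]·[β]ᵀ = [152]ᵀ.
Hence β = 152 / 103 ≈ 1.47573.

β = 1.476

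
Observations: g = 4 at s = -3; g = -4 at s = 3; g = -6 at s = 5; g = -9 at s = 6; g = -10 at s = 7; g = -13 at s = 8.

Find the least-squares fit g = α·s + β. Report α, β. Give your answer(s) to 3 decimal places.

XᵀX·[α, β]ᵀ = Xᵀg reads: 192·α + 26·β = -282;  26·α + 6·β = -38.
(Σs·s = 192, Σs = 26, Σ1 = 6, Σs·g = -282, Σg = -38.)
Determinant 192·6 − 26² = 476.
α = ((-282)·6 − 26·(-38))/476 = -176/119; β = (192·(-38) − 26·(-282))/476 = 9/119.

α = -1.479, β = 0.076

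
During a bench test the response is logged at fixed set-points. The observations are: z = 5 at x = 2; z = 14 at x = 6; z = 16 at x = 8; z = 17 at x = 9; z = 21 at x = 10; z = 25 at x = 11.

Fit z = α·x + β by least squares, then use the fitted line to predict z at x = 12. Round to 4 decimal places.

ẑ = 25.1625

With design matrix A, AᵀA = [[406, 46]; [46, 6]] and Aᵀz = [860, 98]ᵀ.
Eliminating β: 6·(row 1) − 46·(row 2) gives 320·α = 6·860 − 46·98 = 652, so α = 163/80.
Then β = (98 − 46·(163/80))/6 = 57/80.
At x = 12: ẑ = (163/80)·(12) + (57/80)·(1) = 2013/80.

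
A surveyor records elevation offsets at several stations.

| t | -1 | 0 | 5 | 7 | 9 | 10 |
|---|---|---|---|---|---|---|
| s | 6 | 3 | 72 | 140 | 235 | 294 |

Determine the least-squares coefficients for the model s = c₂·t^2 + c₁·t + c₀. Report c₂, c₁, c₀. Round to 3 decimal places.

Sums needed: Σt^2·t^2 = 19588, Σt^2·t = 2196, Σt^2 = 256, Σt·t = 256, Σt = 30, Σ1 = 6.
Moment sums: Σt^2·s = 57101, Σt·s = 6389, Σs = 750.
AᵀA·[c₂, c₁, c₀]ᵀ = Aᵀs becomes [[19588, 2196, 256]; [2196, 256, 30]; [256, 30, 6]]·[c₂, c₁, c₀]ᵀ = [57101, 6389, 750]ᵀ.
Solving the 3×3 system (Gaussian elimination) gives c₂ = 365073/119204, c₁ = -46763/29801, c₀ = 64828/29801.

c₂ = 3.063, c₁ = -1.569, c₀ = 2.175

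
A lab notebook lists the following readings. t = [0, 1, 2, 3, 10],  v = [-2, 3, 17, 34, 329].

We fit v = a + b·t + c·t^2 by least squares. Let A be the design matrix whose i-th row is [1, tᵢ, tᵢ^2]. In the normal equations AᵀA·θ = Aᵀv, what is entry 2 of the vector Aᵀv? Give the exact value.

Entry 2 ↔ basis t, so (Aᵀv)_{2} = Σᵢ (t)·vᵢ = (0)·(-2) + (1)·(3) + (2)·(17) + (3)·(34) + (10)·(329) = 3429.

3429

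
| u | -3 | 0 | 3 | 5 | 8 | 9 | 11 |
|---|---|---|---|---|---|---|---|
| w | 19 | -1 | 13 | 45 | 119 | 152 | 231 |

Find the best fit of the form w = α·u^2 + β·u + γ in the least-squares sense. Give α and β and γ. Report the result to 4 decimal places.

α = 1.9994, β = -0.8912, γ = -1.4883

Setting ∂/∂α … = 0 gives: 26085·α + 2697·β + 309·γ = 49292;  2697·α + 309·β + 33·γ = 5068;  309·α + 33·β + 7·γ = 578.
Inverting the 3×3 Gram matrix, [α, β, γ]ᵀ = [36068/18039, -5359/6013, -8949/6013]ᵀ.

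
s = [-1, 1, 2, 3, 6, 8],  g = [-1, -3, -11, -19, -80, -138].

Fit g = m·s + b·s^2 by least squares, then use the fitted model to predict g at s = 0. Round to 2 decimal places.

The normal system MᵀM·[m, b]ᵀ = Mᵀg is [[115, 763]; [763, 5491]]·[m, b]ᵀ = [-1665, -11931]ᵀ.
Δ = 115·5491 − 763² = 49296.
m = ((-1665)·5491 − 763·(-11931))/49296 = -6527/8216; b = (115·(-11931) − 763·(-1665))/49296 = -16945/8216.
At s = 0: ĝ = (-6527/8216)·(0) + (-16945/8216)·(0) = 0.

ĝ = 0.00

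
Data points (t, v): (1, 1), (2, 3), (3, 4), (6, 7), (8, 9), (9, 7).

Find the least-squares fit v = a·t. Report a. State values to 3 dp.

a = 1.005

The normal equations are: 195·a = 196.
a = 196/195 = 1.00513.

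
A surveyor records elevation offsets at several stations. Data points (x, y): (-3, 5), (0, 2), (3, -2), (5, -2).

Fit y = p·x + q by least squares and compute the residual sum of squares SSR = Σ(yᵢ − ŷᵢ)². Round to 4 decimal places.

SSR = 1.8912

Sums needed: Σx·x = 43, Σx = 5, Σ1 = 4.
Right-hand side: Σx·y = -31, Σy = 3.
Normal equations: [[43, 5]; [5, 4]]·[p, q]ᵀ = [-31, 3]ᵀ.
det = 43·4 − 5² = 147.
p = ((-31)·4 − 5·3)/147 = -139/147; q = (43·3 − 5·(-31))/147 = 284/147.
Residuals: 34/147, 10/147, -23/21, 39/49; SSR = 278/147.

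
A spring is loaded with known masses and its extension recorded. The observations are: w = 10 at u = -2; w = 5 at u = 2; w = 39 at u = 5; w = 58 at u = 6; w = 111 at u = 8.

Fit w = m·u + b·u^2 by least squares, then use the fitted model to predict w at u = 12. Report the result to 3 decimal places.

Forming XᵀX = [[133, 853]; [853, 6049]] and Xᵀw = [1421, 10227]ᵀ gives XᵀX·[m, b]ᵀ = Xᵀw.
Δ = 133·6049 − 853² = 76908.
m = (1421·6049 − 853·10227)/76908 = -64001/38454; b = (133·10227 − 853·1421)/76908 = 74039/38454.
At u = 12: ŵ = (-64001/38454)·(12) + (74039/38454)·(144) = 1648934/6409.

ŵ = 257.284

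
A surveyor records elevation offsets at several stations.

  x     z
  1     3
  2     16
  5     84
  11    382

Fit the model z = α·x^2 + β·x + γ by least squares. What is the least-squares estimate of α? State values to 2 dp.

Compute the Gram sums: Σx^2·x^2 = 15283, Σx^2·x = 1465, Σx^2 = 151, Σx·x = 151, Σx = 19, Σ1 = 4.
For Mᵀz: Σx^2·z = 48389, Σx·z = 4657, Σz = 485.
So MᵀM·[α, β, γ]ᵀ = Mᵀz: [[15283, 1465, 151]; [1465, 151, 19]; [151, 19, 4]]·[α, β, γ]ᵀ = [48389, 4657, 485]ᵀ.
Row-reducing yields α = 45155/15348, β = 12911/5116, γ = -13819/7674.

α = 2.94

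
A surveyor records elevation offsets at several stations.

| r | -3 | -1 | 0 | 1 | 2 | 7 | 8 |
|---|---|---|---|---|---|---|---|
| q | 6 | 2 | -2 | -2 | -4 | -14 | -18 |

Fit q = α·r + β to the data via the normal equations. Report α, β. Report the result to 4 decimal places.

Setting ∂/∂α … = 0 gives: 128·α + 14·β = -272;  14·α + 7·β = -32.
(Σr·r = 128, Σr = 14, Σ1 = 7, Σr·q = -272, Σq = -32.)
det = 128·7 − 14² = 700.
α = ((-272)·7 − 14·(-32))/700 = -52/25; β = (128·(-32) − 14·(-272))/700 = -72/175.

α = -2.0800, β = -0.4114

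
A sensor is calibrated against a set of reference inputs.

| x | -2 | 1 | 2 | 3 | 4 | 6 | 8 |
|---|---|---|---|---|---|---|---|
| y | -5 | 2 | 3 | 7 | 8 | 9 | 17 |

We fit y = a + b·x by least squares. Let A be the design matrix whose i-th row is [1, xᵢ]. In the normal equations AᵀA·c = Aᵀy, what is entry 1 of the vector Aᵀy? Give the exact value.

41

Entry 1 ↔ basis 1, so (Aᵀy)_{1} = Σᵢ yᵢ = (1)·(-5) + (1)·(2) + (1)·(3) + (1)·(7) + (1)·(8) + (1)·(9) + (1)·(17) = 41.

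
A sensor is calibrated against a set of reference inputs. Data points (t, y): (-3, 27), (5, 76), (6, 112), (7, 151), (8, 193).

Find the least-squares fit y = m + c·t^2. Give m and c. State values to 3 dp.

m = 0.720, c = 3.035

Forming MᵀM = [[5, 183]; [183, 8499]] and Mᵀy = [559, 25926]ᵀ gives MᵀM·[m, c]ᵀ = Mᵀy.
Δ = 5·8499 − 183² = 9006.
m = (559·8499 − 183·25926)/9006 = 2161/3002; c = (5·25926 − 183·559)/9006 = 9111/3002.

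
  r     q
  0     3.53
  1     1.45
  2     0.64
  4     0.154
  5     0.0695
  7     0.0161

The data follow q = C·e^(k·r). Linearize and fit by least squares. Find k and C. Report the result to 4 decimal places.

With ln qᵢ as the transformed response and rᵢ as the regressor:
AᵀA = [[95.0000, 19.0000]; [19.0000, 6]], rhs = [-50.2389, -7.4796]ᵀ  (here Σr = 19.0000, Σ(r)² = 95.0000, Σln q = -7.4796, Σr·ln q = -50.2389).
Slope k = (n·Σr·ln q − Σr·Σln q)/(n·Σ(r)² − (Σr)²) = (6·-50.2389 − 19.0000·-7.4796)/209.0000 = -0.76230; ln C = (Σln q − k·Σr)/n = 1.16736, so C = exp(1.16736) = 3.21350.

k = -0.7623, C = 3.2135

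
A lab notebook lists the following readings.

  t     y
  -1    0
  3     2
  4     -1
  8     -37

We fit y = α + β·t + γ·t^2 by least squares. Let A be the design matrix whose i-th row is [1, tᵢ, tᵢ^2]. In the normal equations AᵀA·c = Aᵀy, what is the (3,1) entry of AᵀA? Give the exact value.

90

Row 3 ↔ basis t^2, column 1 ↔ basis 1, so (AᵀA)_{3,1} = Σᵢ t^2 = (1)·(1) + (9)·(1) + (16)·(1) + (64)·(1) = 90.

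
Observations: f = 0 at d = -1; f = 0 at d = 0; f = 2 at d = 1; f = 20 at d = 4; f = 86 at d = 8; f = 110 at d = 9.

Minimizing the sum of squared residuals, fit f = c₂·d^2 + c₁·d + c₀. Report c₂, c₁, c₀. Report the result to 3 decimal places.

c₂ = 1.376, c₁ = -0.153, c₀ = -0.513

Forming AᵀA = [[10915, 1305, 163]; [1305, 163, 21]; [163, 21, 6]] and Aᵀf = [14736, 1760, 218]ᵀ gives AᵀA·[c₂, c₁, c₀]ᵀ = Aᵀf.
Solving the 3×3 system (Gaussian elimination) gives c₂ = 42395/30811, c₁ = -4699/30811, c₀ = -1438/2801.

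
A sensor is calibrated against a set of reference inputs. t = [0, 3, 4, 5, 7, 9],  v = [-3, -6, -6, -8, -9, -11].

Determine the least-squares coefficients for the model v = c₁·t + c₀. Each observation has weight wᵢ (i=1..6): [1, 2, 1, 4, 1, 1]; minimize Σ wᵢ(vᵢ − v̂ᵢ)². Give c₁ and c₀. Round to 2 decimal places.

From the data, Σwᵢ·t·t = 264, Σwᵢ·t = 46, Σwᵢ·1 = 10.
Right-hand side: Σwᵢ·t·v = -382, Σwᵢ·v = -73.
Normal equations: [[264, 46]; [46, 10]]·[c₁, c₀]ᵀ = [-382, -73]ᵀ.
Eliminating c₀: 10·(row 1) − 46·(row 2) gives 524·c₁ = 10·(-382) − 46·(-73) = -462, so c₁ = -231/262.
Then c₀ = ((-73) − 46·(-231/262))/10 = -425/131.

c₁ = -0.88, c₀ = -3.24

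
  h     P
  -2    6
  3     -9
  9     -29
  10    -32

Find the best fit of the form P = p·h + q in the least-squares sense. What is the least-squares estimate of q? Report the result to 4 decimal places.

q = -0.0426

The normal system AᵀA·[p, q]ᵀ = AᵀP is [[194, 20]; [20, 4]]·[p, q]ᵀ = [-620, -64]ᵀ.
Δ = 194·4 − 20² = 376.
p = ((-620)·4 − 20·(-64))/376 = -150/47; q = (194·(-64) − 20·(-620))/376 = -2/47.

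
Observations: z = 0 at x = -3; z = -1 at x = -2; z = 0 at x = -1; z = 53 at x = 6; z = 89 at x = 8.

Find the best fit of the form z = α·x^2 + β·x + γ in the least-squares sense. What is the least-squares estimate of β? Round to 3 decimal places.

β = 2.935

Normal-equation sums: Σx^2·x^2 = 5490, Σx^2·x = 692, Σx^2 = 114, Σx·x = 114, Σx = 8, Σ1 = 5.
Right-hand side: Σx^2·z = 7600, Σx·z = 1032, Σz = 141.
Solving the 3×3 system (Gaussian elimination) gives α = 41051/41071, β = 120554/41071, γ = 29353/41071.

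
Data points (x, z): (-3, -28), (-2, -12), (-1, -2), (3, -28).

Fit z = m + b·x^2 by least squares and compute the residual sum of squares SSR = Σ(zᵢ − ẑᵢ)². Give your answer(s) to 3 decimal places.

SSR = 0.043

Forming AᵀA = [[4, 23]; [23, 179]] and Aᵀz = [-70, -554]ᵀ gives AᵀA·[m, b]ᵀ = Aᵀz.
Eliminating b: 179·(row 1) − 23·(row 2) gives 187·m = 179·(-70) − 23·(-554) = 212, so m = 212/187.
Then b = ((-554) − 23·(212/187))/179 = -606/187.
Residuals: 6/187, -32/187, 20/187, 6/187; SSR = 8/187.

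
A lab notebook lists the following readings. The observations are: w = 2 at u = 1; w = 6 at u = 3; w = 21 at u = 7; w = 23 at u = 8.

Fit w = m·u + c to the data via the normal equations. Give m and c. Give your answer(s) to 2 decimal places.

Entries of MᵀM: Σu·u = 123, Σu = 19, Σ1 = 4.
For Mᵀw: Σu·w = 351, Σw = 52.
Eliminating c: 4·(row 1) − 19·(row 2) gives 131·m = 4·351 − 19·52 = 416, so m = 416/131.
Then c = (52 − 19·(416/131))/4 = -273/131.

m = 3.18, c = -2.08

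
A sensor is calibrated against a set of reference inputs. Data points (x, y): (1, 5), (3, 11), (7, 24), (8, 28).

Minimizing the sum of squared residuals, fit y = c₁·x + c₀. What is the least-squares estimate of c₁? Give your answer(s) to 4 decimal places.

Sums needed: Σx·x = 123, Σx = 19, Σ1 = 4.
For Aᵀy: Σx·y = 430, Σy = 68.
So AᵀA·[c₁, c₀]ᵀ = Aᵀy: [[123, 19]; [19, 4]]·[c₁, c₀]ᵀ = [430, 68]ᵀ.
det = 123·4 − 19² = 131.
c₁ = (430·4 − 19·68)/131 = 428/131; c₀ = (123·68 − 19·430)/131 = 194/131.

c₁ = 3.2672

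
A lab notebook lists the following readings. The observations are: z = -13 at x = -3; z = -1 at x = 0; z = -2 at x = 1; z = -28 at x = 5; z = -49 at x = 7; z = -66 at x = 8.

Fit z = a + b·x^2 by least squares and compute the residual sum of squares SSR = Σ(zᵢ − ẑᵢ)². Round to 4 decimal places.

SSR = 10.5570

From the data, Σ1 = 6, Σx^2 = 148, Σx^2·x^2 = 7204.
Right-hand side: Σz = -159, Σx^2·z = -7444.
MᵀM·[a, b]ᵀ = Mᵀz becomes [[6, 148]; [148, 7204]]·[a, b]ᵀ = [-159, -7444]ᵀ.
Δ = 6·7204 − 148² = 21320.
a = ((-159)·7204 − 148·(-7444))/21320 = -10931/5330; b = (6·(-7444) − 148·(-159))/21320 = -5283/5330.
Residuals: -5406/2665, 5601/5330, 2777/2665, -3117/2665, 4314/2665, -2737/5330; SSR = 56269/5330.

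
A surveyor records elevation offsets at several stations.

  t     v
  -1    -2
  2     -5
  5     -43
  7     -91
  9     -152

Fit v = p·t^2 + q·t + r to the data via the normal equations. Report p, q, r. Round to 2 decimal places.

The normal system AᵀA·[p, q, r]ᵀ = Aᵀv is [[9604, 1204, 160]; [1204, 160, 22]; [160, 22, 5]]·[p, q, r]ᵀ = [-17868, -2228, -293]ᵀ.
Solving the 3×3 system (Gaussian elimination) gives p = -42059/20868, q = 22763/20868, r = 103/94.

p = -2.02, q = 1.09, r = 1.10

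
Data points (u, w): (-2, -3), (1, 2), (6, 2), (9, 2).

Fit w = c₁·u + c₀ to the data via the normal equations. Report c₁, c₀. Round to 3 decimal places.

c₁ = 0.377, c₀ = -0.568

Entries of AᵀA: Σu·u = 122, Σu = 14, Σ1 = 4.
Moment sums: Σu·w = 38, Σw = 3.
So AᵀA·[c₁, c₀]ᵀ = Aᵀw: [[122, 14]; [14, 4]]·[c₁, c₀]ᵀ = [38, 3]ᵀ.
Δ = 122·4 − 14² = 292.
c₁ = (38·4 − 14·3)/292 = 55/146; c₀ = (122·3 − 14·38)/292 = -83/146.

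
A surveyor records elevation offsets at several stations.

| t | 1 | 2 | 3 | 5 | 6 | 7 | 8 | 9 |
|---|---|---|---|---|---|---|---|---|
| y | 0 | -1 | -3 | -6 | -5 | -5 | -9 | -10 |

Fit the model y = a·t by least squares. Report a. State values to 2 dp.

Normal-equation sums: Σt·t = 269.
And Σt·y = -268.
So XᵀX·[a]ᵀ = Xᵀy: [[269]]·[a]ᵀ = [-268]ᵀ.
a = (-268)/269 = -0.996283.

a = -1.00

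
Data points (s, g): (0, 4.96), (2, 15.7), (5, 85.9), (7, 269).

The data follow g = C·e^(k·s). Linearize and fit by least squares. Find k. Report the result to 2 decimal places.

k = 0.57

Taking logs, ln g = k·s + ln C, so regress ln g on s.
Σs = 14.0000, Σ(s)² = 78.0000, Σln g = 14.4030, Σs·ln g = 66.9362.
Normal system: [[78.0000, 14.0000]; [14.0000, 4]]·[k, ln C]ᵀ = [66.9362, 14.4030]ᵀ.
Slope k = (n·Σs·ln g − Σs·Σln g)/(n·Σ(s)² − (Σs)²) = (4·66.9362 − 14.0000·14.4030)/116.0000 = 0.56986; ln C = (Σln g − k·Σs)/n = 1.60624.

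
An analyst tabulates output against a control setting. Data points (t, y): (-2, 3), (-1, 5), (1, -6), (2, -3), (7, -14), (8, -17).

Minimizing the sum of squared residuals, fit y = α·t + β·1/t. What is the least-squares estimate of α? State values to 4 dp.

From the data, Σt·t = 123, Σt·1/t = 6, Σ1/t·1/t = 7953/3136.
Right-hand side: Σt·y = -257, Σ1/t·y = -145/8.
AᵀA·[α, β]ᵀ = Aᵀy becomes [[123, 6]; [6, 7953/3136]]·[α, β]ᵀ = [-257, -145/8]ᵀ.
Δ = 123·(7953/3136) − 6² = 865323/3136.
α = ((-257)·(7953/3136) − 6·(-145/8))/(865323/3136) = -189209/96147; β = (123·(-145/8) − 6·(-257))/(865323/3136) = -239512/96147.

α = -1.9679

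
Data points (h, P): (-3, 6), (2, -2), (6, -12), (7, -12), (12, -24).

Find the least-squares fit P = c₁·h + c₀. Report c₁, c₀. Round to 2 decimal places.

Normal-equation sums: Σh·h = 242, Σh = 24, Σ1 = 5.
For AᵀP: Σh·P = -466, ΣP = -44.
Normal equations: [[242, 24]; [24, 5]]·[c₁, c₀]ᵀ = [-466, -44]ᵀ.
Eliminating c₀: 5·(row 1) − 24·(row 2) gives 634·c₁ = 5·(-466) − 24·(-44) = -1274, so c₁ = -637/317.
Then c₀ = ((-44) − 24·(-637/317))/5 = 268/317.

c₁ = -2.01, c₀ = 0.85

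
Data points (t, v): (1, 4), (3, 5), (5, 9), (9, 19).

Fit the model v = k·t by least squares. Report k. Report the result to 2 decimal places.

Entries of XᵀX: Σt·t = 116.
Moment sums: Σt·v = 235.
k = 235/116 = 2.02586.

k = 2.03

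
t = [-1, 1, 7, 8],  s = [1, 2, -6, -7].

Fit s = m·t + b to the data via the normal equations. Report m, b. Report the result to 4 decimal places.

m = -1.0128, b = 1.2979

With design matrix A, AᵀA = [[115, 15]; [15, 4]] and Aᵀs = [-97, -10]ᵀ.
det = 115·4 − 15² = 235.
m = ((-97)·4 − 15·(-10))/235 = -238/235; b = (115·(-10) − 15·(-97))/235 = 61/47.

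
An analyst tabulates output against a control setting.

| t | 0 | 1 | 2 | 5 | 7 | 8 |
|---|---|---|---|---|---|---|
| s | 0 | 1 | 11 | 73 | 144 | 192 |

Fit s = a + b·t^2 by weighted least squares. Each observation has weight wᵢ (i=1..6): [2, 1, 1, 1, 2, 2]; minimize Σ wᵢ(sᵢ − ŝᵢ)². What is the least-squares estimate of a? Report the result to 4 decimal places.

a = -1.0561

With design matrix M, MᵀWM = [[9, 256]; [256, 13636]] and MᵀWs = [757, 40558]ᵀ.
Eliminating b: 13636·(row 1) − 256·(row 2) gives 57188·a = 13636·757 − 256·40558 = -60396, so a = -15099/14297.
Then b = (40558 − 256·(-15099/14297))/13636 = 85615/28594.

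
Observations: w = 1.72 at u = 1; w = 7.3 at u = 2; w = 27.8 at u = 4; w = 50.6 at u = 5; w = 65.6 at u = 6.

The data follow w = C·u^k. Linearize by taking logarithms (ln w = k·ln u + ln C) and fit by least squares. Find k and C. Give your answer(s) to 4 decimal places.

Taking logs, ln w = k·ln u + ln C, so regress ln w on ln u.
AᵀA = [[8.2030, 5.4806]; [5.4806, 5]], rhs = [19.7987, 13.9628]ᵀ  (here Σln u = 5.4806, Σ(ln u)² = 8.2030, Σln w = 13.9628, Σln u·ln w = 19.7987).
Slope k = (n·Σln u·ln w − Σln u·Σln w)/(n·Σ(ln u)² − (Σln u)²) = (5·19.7987 − 5.4806·13.9628)/10.9774 = 2.04681; ln C = (Σln w − k·Σln u)/n = 0.54899, so C = exp(0.54899) = 1.73151.

k = 2.0468, C = 1.7315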